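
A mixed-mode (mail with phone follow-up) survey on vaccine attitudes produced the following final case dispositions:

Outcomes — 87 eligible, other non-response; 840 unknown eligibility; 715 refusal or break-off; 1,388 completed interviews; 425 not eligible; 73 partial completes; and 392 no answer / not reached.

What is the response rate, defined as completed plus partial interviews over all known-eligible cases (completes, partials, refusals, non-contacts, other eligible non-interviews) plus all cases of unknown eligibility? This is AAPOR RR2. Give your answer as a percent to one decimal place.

Numerator: 1388 + 73 = 1461
Denom: 1388 + 73 + 715 + 392 + 87 + 840 = 3495
RR2 = 1461 / 3495 = 0.4180

41.8%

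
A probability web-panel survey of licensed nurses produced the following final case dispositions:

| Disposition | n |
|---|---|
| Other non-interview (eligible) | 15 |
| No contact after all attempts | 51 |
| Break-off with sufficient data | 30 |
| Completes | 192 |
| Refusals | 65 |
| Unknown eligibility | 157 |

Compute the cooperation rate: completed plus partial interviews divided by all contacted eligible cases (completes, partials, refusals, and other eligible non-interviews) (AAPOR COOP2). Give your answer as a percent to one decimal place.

73.5%

Numerator = 192 + 30 = 222
Denominator = 192 + 30 + 65 + 15 = 302
COOP2 = 222 / 302 = 0.7351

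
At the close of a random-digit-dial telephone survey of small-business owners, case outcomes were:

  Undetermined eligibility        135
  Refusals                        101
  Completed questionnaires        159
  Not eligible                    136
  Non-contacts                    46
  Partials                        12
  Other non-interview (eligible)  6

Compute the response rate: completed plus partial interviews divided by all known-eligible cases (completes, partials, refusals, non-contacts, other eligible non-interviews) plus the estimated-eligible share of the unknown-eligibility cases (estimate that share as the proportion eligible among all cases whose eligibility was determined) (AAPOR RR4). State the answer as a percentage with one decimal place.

Top = 159 + 12 = 171
Eligible (known) = 159 + 12 + 101 + 46 + 6 = 324
e = 324 / (324 + 136) = 324 / 460 = 0.7043
e × U = 0.7043 × 135 = 95.08
Base = 324 + 95.08 = 419.08
RR4 = 171 / 419.08 = 0.4080

40.8%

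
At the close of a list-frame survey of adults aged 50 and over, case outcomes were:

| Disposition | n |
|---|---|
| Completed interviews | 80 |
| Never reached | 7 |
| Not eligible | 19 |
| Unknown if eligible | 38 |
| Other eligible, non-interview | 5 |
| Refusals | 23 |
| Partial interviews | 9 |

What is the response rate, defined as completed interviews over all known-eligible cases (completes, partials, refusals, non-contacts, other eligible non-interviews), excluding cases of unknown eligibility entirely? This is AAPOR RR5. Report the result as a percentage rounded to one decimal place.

64.5%

Numerator = 80
Base = 80 + 9 + 23 + 7 + 5 = 124
RR5 = 80 / 124 = 0.6452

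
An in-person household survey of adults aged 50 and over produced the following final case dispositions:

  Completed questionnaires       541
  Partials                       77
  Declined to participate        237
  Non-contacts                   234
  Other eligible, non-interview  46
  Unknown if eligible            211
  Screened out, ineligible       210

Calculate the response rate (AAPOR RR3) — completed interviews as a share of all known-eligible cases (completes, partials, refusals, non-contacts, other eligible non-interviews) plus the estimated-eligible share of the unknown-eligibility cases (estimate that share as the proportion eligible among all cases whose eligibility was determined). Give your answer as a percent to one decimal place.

Top → 541
Known eligible → 541 + 77 + 237 + 234 + 46 = 1135
e = 1135 / (1135 + 210) = 1135 / 1345 = 0.8439
Estimated eligible among unknowns → 0.8439 × 211 = 178.06
Denom → 1135 + 178.06 = 1313.06
RR3 = 541 / 1313.06 = 0.4120

41.2%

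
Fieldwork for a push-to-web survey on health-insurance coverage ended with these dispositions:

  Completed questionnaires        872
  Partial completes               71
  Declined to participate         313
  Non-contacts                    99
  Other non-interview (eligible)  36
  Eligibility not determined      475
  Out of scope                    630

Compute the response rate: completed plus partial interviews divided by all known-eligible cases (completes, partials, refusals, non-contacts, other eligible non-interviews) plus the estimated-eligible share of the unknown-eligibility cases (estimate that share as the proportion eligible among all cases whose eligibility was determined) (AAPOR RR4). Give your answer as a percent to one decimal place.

54.9%

Top = 872 + 71 = 943
Known eligible = 872 + 71 + 313 + 99 + 36 = 1391
e = 1391 / (1391 + 630) = 1391 / 2021 = 0.6883
Eligible share of unknowns = 0.6883 × 475 = 326.94
Denominator = 1391 + 326.94 = 1717.94
RR4 = 943 / 1717.94 = 0.5489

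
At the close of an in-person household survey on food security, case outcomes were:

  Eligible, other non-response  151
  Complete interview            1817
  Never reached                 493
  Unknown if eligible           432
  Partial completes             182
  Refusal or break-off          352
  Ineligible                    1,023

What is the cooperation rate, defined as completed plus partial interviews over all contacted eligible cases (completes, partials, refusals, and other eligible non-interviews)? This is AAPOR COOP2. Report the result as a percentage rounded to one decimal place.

79.9%

Top → 1817 + 182 = 1999
Denom → 1817 + 182 + 352 + 151 = 2502
COOP2 = 1999 / 2502 = 0.7990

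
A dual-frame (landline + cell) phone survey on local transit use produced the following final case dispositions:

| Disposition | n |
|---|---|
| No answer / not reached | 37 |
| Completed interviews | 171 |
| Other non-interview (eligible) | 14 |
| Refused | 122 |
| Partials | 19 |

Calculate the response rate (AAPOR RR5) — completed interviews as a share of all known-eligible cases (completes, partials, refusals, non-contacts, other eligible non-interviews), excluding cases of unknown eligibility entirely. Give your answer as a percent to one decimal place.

47.1%

Numerator → 171
Denominator → 171 + 19 + 122 + 37 + 14 = 363
RR5 = 171 / 363 = 0.4711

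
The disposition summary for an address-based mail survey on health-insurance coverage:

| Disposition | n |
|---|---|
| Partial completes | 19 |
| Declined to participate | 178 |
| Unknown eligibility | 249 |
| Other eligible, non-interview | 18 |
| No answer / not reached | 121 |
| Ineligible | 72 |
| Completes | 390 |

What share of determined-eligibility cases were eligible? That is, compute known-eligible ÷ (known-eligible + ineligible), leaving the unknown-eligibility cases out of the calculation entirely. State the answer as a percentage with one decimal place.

Eligible (known) → 390 + 19 + 178 + 121 + 18 = 726
e = 726 / (726 + 72) = 726 / 798 = 0.9098

91.0%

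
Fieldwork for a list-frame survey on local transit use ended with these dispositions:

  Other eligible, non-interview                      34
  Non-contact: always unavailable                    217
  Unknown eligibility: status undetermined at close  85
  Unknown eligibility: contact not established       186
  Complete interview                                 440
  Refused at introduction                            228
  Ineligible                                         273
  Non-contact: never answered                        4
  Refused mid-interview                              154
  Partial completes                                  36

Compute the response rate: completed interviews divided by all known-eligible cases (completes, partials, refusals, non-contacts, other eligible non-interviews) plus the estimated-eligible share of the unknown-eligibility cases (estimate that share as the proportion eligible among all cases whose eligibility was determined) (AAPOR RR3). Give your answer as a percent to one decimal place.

33.1%

Refused = 228 + 154 = 382
Never reached = 4 + 217 = 221
Undetermined eligibility = 186 + 85 = 271
Num = 440
Determined eligible = 440 + 36 + 382 + 221 + 34 = 1113
e = 1113 / (1113 + 273) = 1113 / 1386 = 0.8030
Eligible share of unknowns = 0.8030 × 271 = 217.61
Denominator = 1113 + 217.61 = 1330.61
RR3 = 440 / 1330.61 = 0.3307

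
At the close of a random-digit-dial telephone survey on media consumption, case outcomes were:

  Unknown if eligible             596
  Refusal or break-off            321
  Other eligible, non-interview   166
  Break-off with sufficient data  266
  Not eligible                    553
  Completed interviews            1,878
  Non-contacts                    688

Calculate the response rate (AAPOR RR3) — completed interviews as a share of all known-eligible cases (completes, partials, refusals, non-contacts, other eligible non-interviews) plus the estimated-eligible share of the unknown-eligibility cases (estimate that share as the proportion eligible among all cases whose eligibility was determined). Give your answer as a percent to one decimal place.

Num → 1878
Eligible (known) → 1878 + 266 + 321 + 688 + 166 = 3319
e = 3319 / (3319 + 553) = 3319 / 3872 = 0.8572
e × U → 0.8572 × 596 = 510.89
Denom → 3319 + 510.89 = 3829.89
RR3 = 1878 / 3829.89 = 0.4904

49.0%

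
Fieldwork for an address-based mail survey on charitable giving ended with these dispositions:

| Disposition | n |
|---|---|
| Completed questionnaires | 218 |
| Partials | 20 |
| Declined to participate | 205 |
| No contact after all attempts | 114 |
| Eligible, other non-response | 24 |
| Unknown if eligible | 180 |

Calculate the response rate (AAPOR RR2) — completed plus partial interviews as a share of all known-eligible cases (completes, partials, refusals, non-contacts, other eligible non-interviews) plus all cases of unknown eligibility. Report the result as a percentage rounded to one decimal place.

31.3%

Num: 218 + 20 = 238
Denom: 218 + 20 + 205 + 114 + 24 + 180 = 761
RR2 = 238 / 761 = 0.3127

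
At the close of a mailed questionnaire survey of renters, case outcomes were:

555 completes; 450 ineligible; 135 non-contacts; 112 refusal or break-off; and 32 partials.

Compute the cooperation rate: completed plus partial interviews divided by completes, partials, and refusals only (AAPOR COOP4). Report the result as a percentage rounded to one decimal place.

84.0%

Num: 555 + 32 = 587
Base: 555 + 32 + 112 = 699
COOP4 = 587 / 699 = 0.8398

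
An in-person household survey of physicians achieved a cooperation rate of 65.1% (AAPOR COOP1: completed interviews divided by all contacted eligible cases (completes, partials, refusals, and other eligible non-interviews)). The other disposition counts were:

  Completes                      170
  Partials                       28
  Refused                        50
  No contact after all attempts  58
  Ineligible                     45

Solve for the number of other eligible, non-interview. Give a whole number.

COOP1 = 170 / D = 0.651
D = 170 / 0.651 = 261.1
Rest of base = 248
other eligible, non-interview = 261.1 − 248 ≈ 13

13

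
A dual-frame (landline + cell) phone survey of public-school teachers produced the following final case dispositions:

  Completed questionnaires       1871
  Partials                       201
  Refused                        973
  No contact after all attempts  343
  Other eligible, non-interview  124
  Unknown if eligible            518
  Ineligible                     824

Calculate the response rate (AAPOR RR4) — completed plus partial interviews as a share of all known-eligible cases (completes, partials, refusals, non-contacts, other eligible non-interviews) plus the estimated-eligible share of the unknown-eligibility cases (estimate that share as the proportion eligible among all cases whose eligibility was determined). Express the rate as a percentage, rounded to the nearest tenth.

52.7%

Top → 1871 + 201 = 2072
Known eligible → 1871 + 201 + 973 + 343 + 124 = 3512
e = 3512 / (3512 + 824) = 3512 / 4336 = 0.8100
Estimated eligible among unknowns → 0.8100 × 518 = 419.58
Denominator → 3512 + 419.58 = 3931.58
RR4 = 2072 / 3931.58 = 0.5270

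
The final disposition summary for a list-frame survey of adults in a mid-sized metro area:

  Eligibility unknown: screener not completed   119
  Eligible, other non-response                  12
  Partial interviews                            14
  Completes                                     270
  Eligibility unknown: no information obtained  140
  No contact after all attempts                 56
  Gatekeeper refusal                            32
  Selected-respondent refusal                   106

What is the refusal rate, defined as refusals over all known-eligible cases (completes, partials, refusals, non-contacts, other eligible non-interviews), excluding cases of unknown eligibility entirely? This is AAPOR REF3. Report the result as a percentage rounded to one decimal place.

28.2%

Declined to participate = 32 + 106 = 138
Unknown if eligible = 119 + 140 = 259
Num = 138
Base = 270 + 14 + 138 + 56 + 12 = 490
REF3 = 138 / 490 = 0.2816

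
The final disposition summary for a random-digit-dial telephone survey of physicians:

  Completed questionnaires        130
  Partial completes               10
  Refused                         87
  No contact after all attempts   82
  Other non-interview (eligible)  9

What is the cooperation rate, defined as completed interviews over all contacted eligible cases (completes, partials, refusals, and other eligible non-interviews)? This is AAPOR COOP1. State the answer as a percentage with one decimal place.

Numerator: 130
Base: 130 + 10 + 87 + 9 = 236
COOP1 = 130 / 236 = 0.5508

55.1%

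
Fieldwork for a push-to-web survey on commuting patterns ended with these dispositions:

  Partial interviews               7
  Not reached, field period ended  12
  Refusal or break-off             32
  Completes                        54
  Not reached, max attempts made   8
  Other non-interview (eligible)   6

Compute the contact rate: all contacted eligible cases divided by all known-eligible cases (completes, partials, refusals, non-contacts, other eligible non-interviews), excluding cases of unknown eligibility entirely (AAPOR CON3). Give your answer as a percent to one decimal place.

83.2%

No contact after all attempts = 12 + 8 = 20
Numerator: 54 + 7 + 32 + 6 = 99
Denom: 54 + 7 + 32 + 20 + 6 = 119
CON3 = 99 / 119 = 0.8319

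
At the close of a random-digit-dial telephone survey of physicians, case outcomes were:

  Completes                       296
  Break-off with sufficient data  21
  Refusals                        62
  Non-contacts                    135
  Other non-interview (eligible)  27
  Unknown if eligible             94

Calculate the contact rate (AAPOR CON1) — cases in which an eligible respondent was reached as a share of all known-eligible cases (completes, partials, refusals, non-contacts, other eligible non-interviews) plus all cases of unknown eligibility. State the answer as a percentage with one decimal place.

Numerator = 296 + 21 + 62 + 27 = 406
Denom = 296 + 21 + 62 + 135 + 27 + 94 = 635
CON1 = 406 / 635 = 0.6394

63.9%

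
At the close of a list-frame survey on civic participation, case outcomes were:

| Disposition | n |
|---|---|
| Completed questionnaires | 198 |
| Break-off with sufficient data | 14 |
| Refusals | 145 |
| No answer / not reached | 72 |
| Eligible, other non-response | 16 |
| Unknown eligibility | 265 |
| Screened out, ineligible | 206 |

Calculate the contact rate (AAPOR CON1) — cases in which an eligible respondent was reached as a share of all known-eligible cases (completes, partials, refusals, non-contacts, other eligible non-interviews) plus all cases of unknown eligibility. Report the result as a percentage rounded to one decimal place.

52.5%

Top → 198 + 14 + 145 + 16 = 373
Base → 198 + 14 + 145 + 72 + 16 + 265 = 710
CON1 = 373 / 710 = 0.5254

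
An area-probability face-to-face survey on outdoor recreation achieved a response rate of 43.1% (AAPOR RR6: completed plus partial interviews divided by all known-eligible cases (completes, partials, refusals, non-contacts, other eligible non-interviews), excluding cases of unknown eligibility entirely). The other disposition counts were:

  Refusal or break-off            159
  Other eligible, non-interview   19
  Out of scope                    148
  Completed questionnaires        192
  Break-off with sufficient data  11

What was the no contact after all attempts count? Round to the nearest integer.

Top: 192 + 11 = 203
RR6 = 203 / D = 0.431
D = 203 / 0.431 = 471.0
Rest of base = 381
no contact after all attempts = 471.0 − 381 ≈ 90

90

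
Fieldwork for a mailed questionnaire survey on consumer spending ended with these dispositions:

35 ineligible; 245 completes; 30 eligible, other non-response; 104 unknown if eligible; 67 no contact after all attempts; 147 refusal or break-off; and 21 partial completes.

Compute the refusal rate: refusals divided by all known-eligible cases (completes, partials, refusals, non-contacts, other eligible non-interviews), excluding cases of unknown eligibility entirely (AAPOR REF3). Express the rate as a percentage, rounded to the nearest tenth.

Numerator = 147
Denom = 245 + 21 + 147 + 67 + 30 = 510
REF3 = 147 / 510 = 0.2882

28.8%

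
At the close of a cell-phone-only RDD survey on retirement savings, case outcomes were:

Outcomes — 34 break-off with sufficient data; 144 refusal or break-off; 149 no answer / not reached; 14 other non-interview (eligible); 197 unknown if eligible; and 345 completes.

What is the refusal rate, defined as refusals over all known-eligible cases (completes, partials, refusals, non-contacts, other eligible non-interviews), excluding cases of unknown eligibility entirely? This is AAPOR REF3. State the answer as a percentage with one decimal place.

21.0%

Top → 144
Denominator → 345 + 34 + 144 + 149 + 14 = 686
REF3 = 144 / 686 = 0.2099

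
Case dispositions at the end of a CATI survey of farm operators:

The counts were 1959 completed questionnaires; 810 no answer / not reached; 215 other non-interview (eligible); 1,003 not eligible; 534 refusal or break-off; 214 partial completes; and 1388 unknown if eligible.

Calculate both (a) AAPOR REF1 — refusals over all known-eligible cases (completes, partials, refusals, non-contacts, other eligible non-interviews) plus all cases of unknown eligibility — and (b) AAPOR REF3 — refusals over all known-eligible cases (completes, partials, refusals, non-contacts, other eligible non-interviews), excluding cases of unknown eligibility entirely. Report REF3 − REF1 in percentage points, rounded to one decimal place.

3.9

Top: 534
Denominator: 1959 + 214 + 534 + 810 + 215 + 1388 = 5120
REF1 = 534 / 5120 = 0.1043
Denominator: 1959 + 214 + 534 + 810 + 215 = 3732
REF3 = 534 / 3732 = 0.1431
Difference = 14.31 − 10.43 = 3.88 percentage points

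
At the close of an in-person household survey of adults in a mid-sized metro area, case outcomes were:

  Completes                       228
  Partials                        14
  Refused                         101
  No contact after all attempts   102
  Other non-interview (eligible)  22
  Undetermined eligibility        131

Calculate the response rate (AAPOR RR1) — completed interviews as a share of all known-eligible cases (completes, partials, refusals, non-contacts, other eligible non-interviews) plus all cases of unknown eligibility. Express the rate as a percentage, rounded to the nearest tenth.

38.1%

Top → 228
Denominator → 228 + 14 + 101 + 102 + 22 + 131 = 598
RR1 = 228 / 598 = 0.3813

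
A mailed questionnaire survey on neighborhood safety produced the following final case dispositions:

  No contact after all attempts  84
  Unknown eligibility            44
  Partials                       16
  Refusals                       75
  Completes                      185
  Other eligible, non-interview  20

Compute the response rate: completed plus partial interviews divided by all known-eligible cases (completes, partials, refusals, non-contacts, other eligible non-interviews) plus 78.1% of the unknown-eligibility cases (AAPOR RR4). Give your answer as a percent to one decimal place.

Numerator = 185 + 16 = 201
Eligible (known) = 185 + 16 + 75 + 84 + 20 = 380
Estimated eligible among unknowns = 0.7810 × 44 = 34.36
Denom = 380 + 34.36 = 414.36
RR4 = 201 / 414.36 = 0.4851

48.5%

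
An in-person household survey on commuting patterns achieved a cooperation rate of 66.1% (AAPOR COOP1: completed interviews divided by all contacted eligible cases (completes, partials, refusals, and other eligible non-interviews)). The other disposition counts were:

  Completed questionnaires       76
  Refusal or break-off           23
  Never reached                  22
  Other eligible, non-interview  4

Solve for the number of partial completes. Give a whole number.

COOP1 = 76 / D = 0.661
D = 76 / 0.661 = 115.0
Other denominator terms total 103
partial completes = 115.0 − 103 ≈ 12

12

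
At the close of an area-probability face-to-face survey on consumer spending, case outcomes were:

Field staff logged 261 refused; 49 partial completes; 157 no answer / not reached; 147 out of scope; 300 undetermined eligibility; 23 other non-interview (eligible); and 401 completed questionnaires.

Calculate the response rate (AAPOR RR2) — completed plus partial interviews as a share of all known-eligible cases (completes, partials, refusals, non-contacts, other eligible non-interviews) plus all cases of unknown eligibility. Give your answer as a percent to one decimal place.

Numerator → 401 + 49 = 450
Denominator → 401 + 49 + 261 + 157 + 23 + 300 = 1191
RR2 = 450 / 1191 = 0.3778

37.8%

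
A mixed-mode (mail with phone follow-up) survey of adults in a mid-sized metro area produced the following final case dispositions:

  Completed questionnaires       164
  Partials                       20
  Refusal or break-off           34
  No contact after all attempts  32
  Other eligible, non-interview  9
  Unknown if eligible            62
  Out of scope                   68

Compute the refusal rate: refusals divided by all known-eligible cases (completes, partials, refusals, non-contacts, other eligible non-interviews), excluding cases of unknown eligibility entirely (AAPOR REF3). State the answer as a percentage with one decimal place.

13.1%

Numerator → 34
Denominator → 164 + 20 + 34 + 32 + 9 = 259
REF3 = 34 / 259 = 0.1313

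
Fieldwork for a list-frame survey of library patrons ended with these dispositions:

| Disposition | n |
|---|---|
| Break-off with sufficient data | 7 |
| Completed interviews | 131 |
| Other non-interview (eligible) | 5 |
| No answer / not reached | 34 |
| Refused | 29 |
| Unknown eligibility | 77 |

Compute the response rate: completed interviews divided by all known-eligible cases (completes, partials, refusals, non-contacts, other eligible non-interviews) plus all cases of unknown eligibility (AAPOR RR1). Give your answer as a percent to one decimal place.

Top = 131
Denom = 131 + 7 + 29 + 34 + 5 + 77 = 283
RR1 = 131 / 283 = 0.4629

46.3%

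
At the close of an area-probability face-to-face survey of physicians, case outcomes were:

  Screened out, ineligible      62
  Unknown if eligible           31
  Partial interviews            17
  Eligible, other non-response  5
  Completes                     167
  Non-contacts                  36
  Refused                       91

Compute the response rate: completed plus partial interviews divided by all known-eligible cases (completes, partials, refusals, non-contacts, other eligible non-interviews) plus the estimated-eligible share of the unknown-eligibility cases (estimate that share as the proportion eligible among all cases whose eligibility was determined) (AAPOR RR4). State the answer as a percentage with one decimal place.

53.8%

Top → 167 + 17 = 184
Known eligible → 167 + 17 + 91 + 36 + 5 = 316
e = 316 / (316 + 62) = 316 / 378 = 0.8360
Eligible share of unknowns → 0.8360 × 31 = 25.92
Base → 316 + 25.92 = 341.92
RR4 = 184 / 341.92 = 0.5381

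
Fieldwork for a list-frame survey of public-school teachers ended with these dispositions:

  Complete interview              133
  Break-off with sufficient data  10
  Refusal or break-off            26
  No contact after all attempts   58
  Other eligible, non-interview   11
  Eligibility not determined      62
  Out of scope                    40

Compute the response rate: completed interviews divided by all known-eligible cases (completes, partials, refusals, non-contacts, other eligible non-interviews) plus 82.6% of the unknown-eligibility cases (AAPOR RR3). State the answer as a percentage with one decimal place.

Top: 133
Known eligible: 133 + 10 + 26 + 58 + 11 = 238
e × U: 0.8260 × 62 = 51.21
Denom: 238 + 51.21 = 289.21
RR3 = 133 / 289.21 = 0.4599

46.0%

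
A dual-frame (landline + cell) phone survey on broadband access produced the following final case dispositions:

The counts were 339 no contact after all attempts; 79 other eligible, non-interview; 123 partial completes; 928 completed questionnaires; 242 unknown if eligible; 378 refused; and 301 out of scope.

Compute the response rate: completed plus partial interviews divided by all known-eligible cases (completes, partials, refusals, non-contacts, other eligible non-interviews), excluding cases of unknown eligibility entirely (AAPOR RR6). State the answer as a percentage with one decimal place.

56.9%

Top = 928 + 123 = 1051
Base = 928 + 123 + 378 + 339 + 79 = 1847
RR6 = 1051 / 1847 = 0.5690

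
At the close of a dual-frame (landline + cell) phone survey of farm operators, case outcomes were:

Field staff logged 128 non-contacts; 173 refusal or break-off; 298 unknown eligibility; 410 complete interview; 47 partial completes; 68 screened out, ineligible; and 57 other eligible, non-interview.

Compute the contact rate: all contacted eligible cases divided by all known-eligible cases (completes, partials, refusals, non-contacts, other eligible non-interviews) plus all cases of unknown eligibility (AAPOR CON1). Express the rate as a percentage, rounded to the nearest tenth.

61.7%

Top: 410 + 47 + 173 + 57 = 687
Denominator: 410 + 47 + 173 + 128 + 57 + 298 = 1113
CON1 = 687 / 1113 = 0.6173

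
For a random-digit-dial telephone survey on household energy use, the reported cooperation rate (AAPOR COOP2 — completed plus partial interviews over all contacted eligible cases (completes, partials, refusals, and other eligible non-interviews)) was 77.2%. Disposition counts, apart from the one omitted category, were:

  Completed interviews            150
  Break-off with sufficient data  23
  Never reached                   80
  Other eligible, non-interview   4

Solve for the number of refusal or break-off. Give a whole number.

47

Num = 150 + 23 = 173
COOP2 = 173 / D = 0.772
D = 173 / 0.772 = 224.1
Remaining denominator categories sum to 177
refusal or break-off = 224.1 − 177 ≈ 47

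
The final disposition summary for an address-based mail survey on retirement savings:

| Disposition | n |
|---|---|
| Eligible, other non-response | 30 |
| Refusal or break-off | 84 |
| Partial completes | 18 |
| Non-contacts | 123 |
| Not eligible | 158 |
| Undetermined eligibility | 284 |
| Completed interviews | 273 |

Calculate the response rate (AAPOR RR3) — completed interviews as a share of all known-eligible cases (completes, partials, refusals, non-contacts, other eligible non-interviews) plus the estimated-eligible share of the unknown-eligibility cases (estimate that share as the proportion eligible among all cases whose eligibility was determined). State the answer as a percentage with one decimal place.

Numerator: 273
Known eligible: 273 + 18 + 84 + 123 + 30 = 528
e = 528 / (528 + 158) = 528 / 686 = 0.7697
Eligible share of unknowns: 0.7697 × 284 = 218.59
Denominator: 528 + 218.59 = 746.59
RR3 = 273 / 746.59 = 0.3657

36.6%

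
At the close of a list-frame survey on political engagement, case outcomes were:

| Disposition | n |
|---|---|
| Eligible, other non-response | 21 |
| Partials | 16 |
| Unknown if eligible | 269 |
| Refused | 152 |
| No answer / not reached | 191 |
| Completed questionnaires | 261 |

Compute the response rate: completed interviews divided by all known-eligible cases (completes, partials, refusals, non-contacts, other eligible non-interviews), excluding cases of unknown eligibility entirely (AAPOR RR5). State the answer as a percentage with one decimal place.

40.7%

Top = 261
Base = 261 + 16 + 152 + 191 + 21 = 641
RR5 = 261 / 641 = 0.4072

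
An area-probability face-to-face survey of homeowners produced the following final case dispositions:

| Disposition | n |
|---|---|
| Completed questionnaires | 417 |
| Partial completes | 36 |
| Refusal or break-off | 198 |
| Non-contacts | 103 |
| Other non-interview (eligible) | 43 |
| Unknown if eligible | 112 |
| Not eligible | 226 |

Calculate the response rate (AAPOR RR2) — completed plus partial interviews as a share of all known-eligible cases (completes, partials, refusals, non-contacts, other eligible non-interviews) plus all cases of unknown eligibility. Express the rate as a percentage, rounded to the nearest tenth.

Numerator → 417 + 36 = 453
Denom → 417 + 36 + 198 + 103 + 43 + 112 = 909
RR2 = 453 / 909 = 0.4983

49.8%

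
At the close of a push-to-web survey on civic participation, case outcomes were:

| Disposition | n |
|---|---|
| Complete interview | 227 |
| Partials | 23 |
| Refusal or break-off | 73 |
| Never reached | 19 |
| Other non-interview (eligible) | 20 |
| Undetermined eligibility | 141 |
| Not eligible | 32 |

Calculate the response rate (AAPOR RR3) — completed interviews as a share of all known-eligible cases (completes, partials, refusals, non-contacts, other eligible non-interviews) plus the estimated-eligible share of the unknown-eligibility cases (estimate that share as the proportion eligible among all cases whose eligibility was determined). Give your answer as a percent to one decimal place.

46.2%

Numerator → 227
Known eligible → 227 + 23 + 73 + 19 + 20 = 362
e = 362 / (362 + 32) = 362 / 394 = 0.9188
Estimated eligible among unknowns → 0.9188 × 141 = 129.55
Denominator → 362 + 129.55 = 491.55
RR3 = 227 / 491.55 = 0.4618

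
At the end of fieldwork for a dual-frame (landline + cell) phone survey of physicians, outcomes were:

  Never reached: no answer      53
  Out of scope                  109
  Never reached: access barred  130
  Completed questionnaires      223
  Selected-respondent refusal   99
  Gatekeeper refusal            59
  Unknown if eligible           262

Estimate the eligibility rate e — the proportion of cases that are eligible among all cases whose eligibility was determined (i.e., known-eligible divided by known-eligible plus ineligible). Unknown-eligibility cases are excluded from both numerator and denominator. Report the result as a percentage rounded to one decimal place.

Declined to participate = 59 + 99 = 158
No contact after all attempts = 53 + 130 = 183
Known eligible: 223 + 158 + 183 = 564
e = 564 / (564 + 109) = 564 / 673 = 0.8380

83.8%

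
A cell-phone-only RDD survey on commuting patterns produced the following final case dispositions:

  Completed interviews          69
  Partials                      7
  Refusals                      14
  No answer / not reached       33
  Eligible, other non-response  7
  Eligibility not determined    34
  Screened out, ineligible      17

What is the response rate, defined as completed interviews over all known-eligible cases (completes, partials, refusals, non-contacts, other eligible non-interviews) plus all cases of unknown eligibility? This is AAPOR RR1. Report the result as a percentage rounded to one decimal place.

42.1%

Num → 69
Denom → 69 + 7 + 14 + 33 + 7 + 34 = 164
RR1 = 69 / 164 = 0.4207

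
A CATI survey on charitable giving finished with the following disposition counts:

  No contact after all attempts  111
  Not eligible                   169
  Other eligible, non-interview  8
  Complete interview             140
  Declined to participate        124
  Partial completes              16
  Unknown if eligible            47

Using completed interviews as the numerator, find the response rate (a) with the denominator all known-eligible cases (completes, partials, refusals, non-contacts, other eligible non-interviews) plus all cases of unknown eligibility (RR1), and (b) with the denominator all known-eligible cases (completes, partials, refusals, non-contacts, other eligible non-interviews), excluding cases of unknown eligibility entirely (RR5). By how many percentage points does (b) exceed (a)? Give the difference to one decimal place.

Num = 140
Denom = 140 + 16 + 124 + 111 + 8 + 47 = 446
RR1 = 140 / 446 = 0.3139
Denom = 140 + 16 + 124 + 111 + 8 = 399
RR5 = 140 / 399 = 0.3509
Difference = 35.09 − 31.39 = 3.70 percentage points

3.7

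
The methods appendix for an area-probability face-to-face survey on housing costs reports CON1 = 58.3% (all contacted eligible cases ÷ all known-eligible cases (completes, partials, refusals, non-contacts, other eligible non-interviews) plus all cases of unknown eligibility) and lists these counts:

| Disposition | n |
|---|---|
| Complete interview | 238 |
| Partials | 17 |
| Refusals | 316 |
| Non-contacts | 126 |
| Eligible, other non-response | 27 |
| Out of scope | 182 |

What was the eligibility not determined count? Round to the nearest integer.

302

Num → 238 + 17 + 316 + 27 = 598
CON1 = 598 / D = 0.583
D = 598 / 0.583 = 1025.7
Rest of base = 724
eligibility not determined = 1025.7 − 724 ≈ 302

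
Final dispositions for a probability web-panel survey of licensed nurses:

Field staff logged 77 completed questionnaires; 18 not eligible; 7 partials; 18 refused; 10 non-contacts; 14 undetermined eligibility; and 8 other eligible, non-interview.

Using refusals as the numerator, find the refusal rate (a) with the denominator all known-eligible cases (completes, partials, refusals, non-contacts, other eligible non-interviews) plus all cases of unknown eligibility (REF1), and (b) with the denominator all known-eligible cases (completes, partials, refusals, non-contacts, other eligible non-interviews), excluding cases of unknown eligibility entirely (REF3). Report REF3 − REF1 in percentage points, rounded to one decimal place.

Numerator = 18
Base = 77 + 7 + 18 + 10 + 8 + 14 = 134
REF1 = 18 / 134 = 0.1343
Base = 77 + 7 + 18 + 10 + 8 = 120
REF3 = 18 / 120 = 0.1500
Difference = 15.00 − 13.43 = 1.57 percentage points

1.6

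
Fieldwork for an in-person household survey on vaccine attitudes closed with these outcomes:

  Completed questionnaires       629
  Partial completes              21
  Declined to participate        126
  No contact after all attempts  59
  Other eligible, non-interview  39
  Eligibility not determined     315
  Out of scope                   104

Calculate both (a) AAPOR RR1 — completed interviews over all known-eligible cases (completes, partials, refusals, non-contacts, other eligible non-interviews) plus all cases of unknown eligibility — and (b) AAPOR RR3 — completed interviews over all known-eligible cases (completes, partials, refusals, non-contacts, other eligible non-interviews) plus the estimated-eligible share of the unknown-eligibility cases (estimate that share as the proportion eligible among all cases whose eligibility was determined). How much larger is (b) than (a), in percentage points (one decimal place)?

Numerator → 629
Denom → 629 + 21 + 126 + 59 + 39 + 315 = 1189
RR1 = 629 / 1189 = 0.5290
Determined eligible → 629 + 21 + 126 + 59 + 39 = 874
e = 874 / (874 + 104) = 874 / 978 = 0.8937
Eligible share of unknowns → 0.8937 × 315 = 281.52
Denom → 874 + 281.52 = 1155.52
RR3 = 629 / 1155.52 = 0.5443
Difference = 54.43 − 52.90 = 1.53 percentage points

1.5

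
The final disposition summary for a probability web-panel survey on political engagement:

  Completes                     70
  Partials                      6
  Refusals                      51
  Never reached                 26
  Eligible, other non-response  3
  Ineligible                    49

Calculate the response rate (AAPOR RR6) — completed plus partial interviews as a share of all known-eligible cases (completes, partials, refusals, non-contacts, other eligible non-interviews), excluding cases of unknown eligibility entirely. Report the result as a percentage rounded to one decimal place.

Numerator → 70 + 6 = 76
Denom → 70 + 6 + 51 + 26 + 3 = 156
RR6 = 76 / 156 = 0.4872

48.7%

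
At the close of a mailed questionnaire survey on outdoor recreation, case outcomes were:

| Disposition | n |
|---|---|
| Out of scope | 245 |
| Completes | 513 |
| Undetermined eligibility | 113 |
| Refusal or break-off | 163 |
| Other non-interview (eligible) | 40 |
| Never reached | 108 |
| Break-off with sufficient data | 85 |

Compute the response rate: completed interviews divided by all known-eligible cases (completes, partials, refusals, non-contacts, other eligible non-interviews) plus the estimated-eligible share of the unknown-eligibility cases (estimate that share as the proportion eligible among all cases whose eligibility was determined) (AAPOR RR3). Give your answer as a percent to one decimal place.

Numerator → 513
Determined eligible → 513 + 85 + 163 + 108 + 40 = 909
e = 909 / (909 + 245) = 909 / 1154 = 0.7877
e × U → 0.7877 × 113 = 89.01
Denominator → 909 + 89.01 = 998.01
RR3 = 513 / 998.01 = 0.5140

51.4%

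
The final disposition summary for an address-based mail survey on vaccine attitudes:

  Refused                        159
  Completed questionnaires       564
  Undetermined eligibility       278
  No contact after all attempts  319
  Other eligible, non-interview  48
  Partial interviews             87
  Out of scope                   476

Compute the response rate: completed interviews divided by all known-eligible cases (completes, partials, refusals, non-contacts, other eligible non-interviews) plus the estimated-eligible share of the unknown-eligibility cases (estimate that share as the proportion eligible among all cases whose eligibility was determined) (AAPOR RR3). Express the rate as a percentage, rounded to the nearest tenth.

41.0%

Top → 564
Determined eligible → 564 + 87 + 159 + 319 + 48 = 1177
e = 1177 / (1177 + 476) = 1177 / 1653 = 0.7120
Estimated eligible among unknowns → 0.7120 × 278 = 197.94
Denominator → 1177 + 197.94 = 1374.94
RR3 = 564 / 1374.94 = 0.4102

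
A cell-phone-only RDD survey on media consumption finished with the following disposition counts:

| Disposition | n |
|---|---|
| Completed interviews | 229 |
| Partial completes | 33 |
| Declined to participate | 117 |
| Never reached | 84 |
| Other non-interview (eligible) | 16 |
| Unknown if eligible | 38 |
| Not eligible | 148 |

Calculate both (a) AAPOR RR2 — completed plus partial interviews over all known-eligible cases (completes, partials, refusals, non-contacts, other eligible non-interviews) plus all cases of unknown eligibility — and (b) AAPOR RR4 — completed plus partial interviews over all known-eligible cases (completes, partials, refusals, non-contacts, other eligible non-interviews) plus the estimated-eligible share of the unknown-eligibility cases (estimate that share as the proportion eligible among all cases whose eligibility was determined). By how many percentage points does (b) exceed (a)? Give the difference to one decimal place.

0.9

Top → 229 + 33 = 262
Base → 229 + 33 + 117 + 84 + 16 + 38 = 517
RR2 = 262 / 517 = 0.5068
Known eligible → 229 + 33 + 117 + 84 + 16 = 479
e = 479 / (479 + 148) = 479 / 627 = 0.7640
e × U → 0.7640 × 38 = 29.03
Base → 479 + 29.03 = 508.03
RR4 = 262 / 508.03 = 0.5157
Difference = 51.57 − 50.68 = 0.89 percentage points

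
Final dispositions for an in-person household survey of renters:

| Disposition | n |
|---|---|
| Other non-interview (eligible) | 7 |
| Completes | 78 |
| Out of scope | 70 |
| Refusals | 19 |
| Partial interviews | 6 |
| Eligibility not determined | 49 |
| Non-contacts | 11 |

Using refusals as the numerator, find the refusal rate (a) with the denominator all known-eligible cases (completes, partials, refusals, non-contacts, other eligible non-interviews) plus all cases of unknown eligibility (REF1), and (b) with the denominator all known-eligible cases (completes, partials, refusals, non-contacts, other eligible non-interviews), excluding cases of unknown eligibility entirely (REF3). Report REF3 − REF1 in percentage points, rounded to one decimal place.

4.5

Numerator = 19
Denom = 78 + 6 + 19 + 11 + 7 + 49 = 170
REF1 = 19 / 170 = 0.1118
Denom = 78 + 6 + 19 + 11 + 7 = 121
REF3 = 19 / 121 = 0.1570
Difference = 15.70 − 11.18 = 4.52 percentage points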